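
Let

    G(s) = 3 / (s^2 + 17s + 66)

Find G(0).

Set s = 0: G(0) = (3) / (66) = 1/22.

G(0) = 1/22 ≈ 0.04545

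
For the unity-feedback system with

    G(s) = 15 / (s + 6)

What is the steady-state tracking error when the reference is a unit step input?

G(s) has no poles at the origin.
This is a Type 0 system. Kp = lim_{s→0} G(s) = 15/6 = 5/2.
e_ss = 1/(1 + Kp) = 1/(1 + 5/2) = 2/7 ≈ 0.2857.

e_ss = 0.2857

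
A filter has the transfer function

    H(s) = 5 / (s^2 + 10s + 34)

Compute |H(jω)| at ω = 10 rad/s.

|H(j10)| ≈ 0.04173

Substitute s = j10: numerator = 5, denominator = -66 + j100.
|H(j10)| = |5| / |-66 + j100| = 5 / 119.82 ≈ 0.04173.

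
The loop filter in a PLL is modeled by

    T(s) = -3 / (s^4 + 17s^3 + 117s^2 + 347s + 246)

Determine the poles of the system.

s = -5 ± 4j, -1, -6

The poles are the roots of the denominator s^4 + 17s^3 + 117s^2 + 347s + 246 = 0.
Trying s = -1: the polynomial evaluates to 0, so (s + 1) is a factor.
Dividing out leaves s^3 + 16s^2 + 101s + 246 = 0.
This factors further as (s^2 + 10s + 41)(s + 6) = 0.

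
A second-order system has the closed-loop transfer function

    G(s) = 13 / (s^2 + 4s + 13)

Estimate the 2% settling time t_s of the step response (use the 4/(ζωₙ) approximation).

Comparing s^2 + 4s + 13 to s^2 + 2ζωₙs + ωₙ²: ωₙ = √13 ≈ 3.606 rad/s and ζ = 4/(2·√13) ≈ 0.5547.
ζωₙ = 4/2 = 2, so t_s ≈ 4/(ζωₙ) = 4/2 = 2 s.

t_s ≈ 2 s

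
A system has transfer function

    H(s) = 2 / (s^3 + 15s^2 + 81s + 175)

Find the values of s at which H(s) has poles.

s = -4 ± 3j, -7

The poles are the roots of the denominator s^3 + 15s^2 + 81s + 175 = 0.
Trying s = -7: the polynomial evaluates to 0, so (s + 7) is a factor.
Dividing out leaves s^2 + 8s + 25 = 0.
The quadratic formula then gives s = -4 ± 3j.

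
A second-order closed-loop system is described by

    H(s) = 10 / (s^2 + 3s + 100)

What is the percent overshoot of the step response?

%OS ≈ 62.1%

Comparing s^2 + 3s + 100 to s^2 + 2ζωₙs + ωₙ²: ωₙ = 10 rad/s and ζ = 3/(2·10) = 0.15.
%OS = 100·exp(−πζ/√(1−ζ²)) = 100·exp(−π·0.15/√(1−0.15²)) ≈ 62.1%.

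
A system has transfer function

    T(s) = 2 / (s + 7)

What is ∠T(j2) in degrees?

∠T(j2) ≈ -15.95°

At s = j2: numerator = 2, denominator = 7 + j2.
∠T = ∠num − ∠den = 0° − (15.945°) = -15.95°.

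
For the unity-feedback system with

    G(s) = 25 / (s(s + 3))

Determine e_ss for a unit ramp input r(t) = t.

G(s) has one pole at the origin.
This is a Type 1 system. Kv = lim_{s→0} s·G(s) = 25/3.
e_ss = 1/Kv = 1/(25/3) = 3/25 ≈ 0.1200.

e_ss = 0.1200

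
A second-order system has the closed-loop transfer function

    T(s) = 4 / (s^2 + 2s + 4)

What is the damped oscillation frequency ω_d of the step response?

ω_d ≈ 1.732 rad/s

Comparing s^2 + 2s + 4 to s^2 + 2ζωₙs + ωₙ²: ωₙ = 2 rad/s and ζ = 2/(2·2) = 0.5.
ζωₙ = 2/2 = 1, so ω_d = ωₙ√(1−ζ²) = √(ωₙ² − (ζωₙ)²) = √(4 − 1²) = √3 ≈ 1.732 rad/s.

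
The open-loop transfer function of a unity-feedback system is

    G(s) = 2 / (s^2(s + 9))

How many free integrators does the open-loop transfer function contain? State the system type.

Type 2

The denominator has 2 factors of s at the origin (free integrators), so this is a Type 2 system.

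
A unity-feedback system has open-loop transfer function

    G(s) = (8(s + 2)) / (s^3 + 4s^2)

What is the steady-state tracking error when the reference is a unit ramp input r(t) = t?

G(s) has 2 poles at the origin.
This is a Type 2 system; for a ramp input the steady-state error is zero.

e_ss = 0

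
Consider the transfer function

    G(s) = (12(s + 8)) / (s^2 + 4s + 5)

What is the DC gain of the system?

At s = 0 each factor (s + a) contributes a and each (s^2 + bs + c) contributes c.
G(0) = 12·(8) / ((5)) = 96/5 = 96/5.

G(0) = 96/5 ≈ 19.20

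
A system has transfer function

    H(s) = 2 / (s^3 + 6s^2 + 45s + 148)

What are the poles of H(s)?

s = -1 + 6j, -1 - 6j, -4

The poles are the roots of the denominator s^3 + 6s^2 + 45s + 148 = 0.
Trying s = -4: the polynomial evaluates to 0, so (s + 4) is a factor.
Dividing out leaves s^2 + 2s + 37 = 0.
The quadratic formula then gives s = -1 ± 6j.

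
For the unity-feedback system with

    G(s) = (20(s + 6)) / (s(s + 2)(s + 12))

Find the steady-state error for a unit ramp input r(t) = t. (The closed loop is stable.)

G(s) has one pole at the origin.
This is a Type 1 system. Kv = lim_{s→0} s·G(s) = 120/24 = 5.
e_ss = 1/Kv = 1/(5) = 1/5 ≈ 0.2000.

e_ss = 0.2000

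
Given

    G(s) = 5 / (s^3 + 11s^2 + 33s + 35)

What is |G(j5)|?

Substitute s = j5: numerator = 5, denominator = -240 + j40.
|G(j5)| = |5| / |-240 + j40| = 5 / 243.31 ≈ 0.02055.

|G(j5)| ≈ 0.02055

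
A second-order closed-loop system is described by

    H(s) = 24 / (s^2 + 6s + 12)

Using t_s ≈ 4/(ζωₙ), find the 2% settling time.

Comparing s^2 + 6s + 12 to s^2 + 2ζωₙs + ωₙ²: ωₙ = √12 ≈ 3.464 rad/s and ζ = 6/(2·√12) ≈ 0.8660.
ζωₙ = 6/2 = 3, so t_s ≈ 4/(ζωₙ) = 4/3 ≈ 1.333 s.

t_s ≈ 1.333 s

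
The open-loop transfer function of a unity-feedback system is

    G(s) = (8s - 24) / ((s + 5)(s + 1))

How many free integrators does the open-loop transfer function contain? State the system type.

The denominator has no factor of s at the origin — no free integrator — so this is a Type 0 system.

Type 0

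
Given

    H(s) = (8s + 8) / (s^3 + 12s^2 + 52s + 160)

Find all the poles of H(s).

The poles are the roots of the denominator s^3 + 12s^2 + 52s + 160 = 0.
Trying s = -8: the polynomial evaluates to 0, so (s + 8) is a factor.
Dividing out leaves s^2 + 4s + 20 = 0.
The quadratic formula then gives s = -2 ± 4j.

s = -2 ± 4j, -8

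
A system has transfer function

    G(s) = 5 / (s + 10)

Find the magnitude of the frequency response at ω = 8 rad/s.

|G(j8)| ≈ 0.3904

Substitute s = j8: numerator = 5, denominator = 10 + j8.
|G(j8)| = |5| / |10 + j8| = 5 / 12.806 ≈ 0.3904.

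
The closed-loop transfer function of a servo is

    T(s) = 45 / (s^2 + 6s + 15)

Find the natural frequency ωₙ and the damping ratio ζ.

ωₙ ≈ 3.873 rad/s, ζ ≈ 0.7746

Compare the denominator to the standard form s^2 + 2ζωₙs + ωₙ².
ωₙ² = 15, so ωₙ = √15 ≈ 3.873 rad/s.
2ζωₙ = 6, so ζ = 6/(2·√15) ≈ 0.7746.
With ζ = 0.7746 the response is underdamped.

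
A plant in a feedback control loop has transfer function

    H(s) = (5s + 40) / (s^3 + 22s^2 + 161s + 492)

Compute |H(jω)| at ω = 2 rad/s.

|H(j2)| ≈ 0.08058

Substitute s = j2: numerator = 40 + j10, denominator = 404 + j314.
|H(j2)| = |40 + j10| / |404 + j314| = 41.231 / 511.68 ≈ 0.08058.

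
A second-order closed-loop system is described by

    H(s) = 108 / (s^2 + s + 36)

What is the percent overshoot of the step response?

%OS ≈ 76.9%

Comparing s^2 + s + 36 to s^2 + 2ζωₙs + ωₙ²: ωₙ = 6 rad/s and ζ = 1/(2·6) ≈ 0.08333.
%OS = 100·exp(−πζ/√(1−ζ²)) = 100·exp(−π·0.08333/√(1−0.08333²)) ≈ 76.9%.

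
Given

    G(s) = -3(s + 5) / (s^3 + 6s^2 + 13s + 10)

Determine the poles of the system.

s = -2, -2 + j, -2 - j

The poles are the roots of the denominator s^3 + 6s^2 + 13s + 10 = 0.
Trying s = -2: the polynomial evaluates to 0, so (s + 2) is a factor.
Dividing out leaves s^2 + 4s + 5 = 0.
The quadratic formula then gives s = -2 ± 1j.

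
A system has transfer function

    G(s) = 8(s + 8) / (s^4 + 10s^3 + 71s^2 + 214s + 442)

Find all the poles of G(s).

The poles are the roots of the denominator s^4 + 10s^3 + 71s^2 + 214s + 442 = 0.
No real roots exist; factor into two real quadratics: (s^2 + 4s + 13)(s^2 + 6s + 34) = 0.
Each quadratic gives a conjugate pair via the quadratic formula.

s = -2 ± 3j, -3 ± 5j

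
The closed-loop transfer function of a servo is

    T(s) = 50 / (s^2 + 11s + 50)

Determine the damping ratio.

ζ ≈ 0.7778

Compare the denominator to the standard form s^2 + 2ζωₙs + ωₙ².
ωₙ² = 50, so ωₙ = √50 ≈ 7.071 rad/s.
2ζωₙ = 11, so ζ = 11/(2·√50) ≈ 0.7778.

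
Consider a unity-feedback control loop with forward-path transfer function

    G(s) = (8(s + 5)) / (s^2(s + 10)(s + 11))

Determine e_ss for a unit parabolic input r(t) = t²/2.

G(s) has 2 poles at the origin.
This is a Type 2 system. Ka = lim_{s→0} s^2·G(s) = 40/110 = 4/11.
e_ss = 1/Ka = 1/(4/11) = 11/4 ≈ 2.750.

e_ss = 2.750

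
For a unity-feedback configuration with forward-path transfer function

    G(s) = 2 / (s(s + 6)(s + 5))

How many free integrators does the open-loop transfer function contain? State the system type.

Type 1

The denominator has 1 factor of s at the origin (free integrator), so this is a Type 1 system.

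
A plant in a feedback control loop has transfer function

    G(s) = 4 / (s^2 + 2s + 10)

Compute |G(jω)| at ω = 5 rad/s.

Substitute s = j5: numerator = 4, denominator = -15 + j10.
|G(j5)| = |4| / |-15 + j10| = 4 / 18.028 ≈ 0.2219.

|G(j5)| ≈ 0.2219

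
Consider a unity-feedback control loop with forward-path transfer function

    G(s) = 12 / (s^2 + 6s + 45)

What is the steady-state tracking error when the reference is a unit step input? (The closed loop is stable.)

e_ss = 0.7895

G(s) has no poles at the origin.
This is a Type 0 system. Kp = lim_{s→0} G(s) = 12/45 = 4/15.
e_ss = 1/(1 + Kp) = 1/(1 + 4/15) = 15/19 ≈ 0.7895.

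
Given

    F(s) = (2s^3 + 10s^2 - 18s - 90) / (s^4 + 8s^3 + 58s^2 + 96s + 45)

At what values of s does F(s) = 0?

Set the numerator to zero: 2s^3 + 10s^2 - 18s - 90 = 0, i.e. 2·(s^3 + 5s^2 - 9s - 45) = 0.
Factoring: (s + 5)(s + 3)(s - 3) = 0.

s = -5, -3, 3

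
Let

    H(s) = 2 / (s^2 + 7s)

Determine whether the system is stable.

marginally stable

The denominator s^2 + 7s factors as s(s + 7), giving poles at s = 0, -7.
Since the simple pole(s) at s = 0 lie on the jω-axis with none in the right half-plane, the system is marginally stable.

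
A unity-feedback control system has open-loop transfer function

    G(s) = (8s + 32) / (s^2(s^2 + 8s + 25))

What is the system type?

The denominator has 2 factors of s at the origin (free integrators), so this is a Type 2 system.

Type 2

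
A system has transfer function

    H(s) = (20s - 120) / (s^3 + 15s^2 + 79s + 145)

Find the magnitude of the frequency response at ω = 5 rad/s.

|H(j5)| ≈ 0.4404

Substitute s = j5: numerator = -120 + j100, denominator = -230 + j270.
|H(j5)| = |-120 + j100| / |-230 + j270| = 156.20 / 354.68 ≈ 0.4404.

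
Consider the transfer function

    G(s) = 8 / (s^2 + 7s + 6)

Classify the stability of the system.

stable

The denominator s^2 + 7s + 6 factors as (s + 1)(s + 6), giving poles at s = -1, -6.
Since all poles lie strictly in the left half-plane, the system is stable.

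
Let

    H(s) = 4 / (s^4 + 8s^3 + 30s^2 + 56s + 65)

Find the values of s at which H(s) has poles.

The poles are the roots of the denominator s^4 + 8s^3 + 30s^2 + 56s + 65 = 0.
No real roots exist; factor into two real quadratics: (s^2 + 6s + 13)(s^2 + 2s + 5) = 0.
Each quadratic gives a conjugate pair via the quadratic formula.

s = -3 + 2j, -3 - 2j, -1 + 2j, -1 - 2j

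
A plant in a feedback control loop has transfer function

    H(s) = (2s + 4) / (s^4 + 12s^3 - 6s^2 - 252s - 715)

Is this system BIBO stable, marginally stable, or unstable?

The denominator s^4 + 12s^3 - 6s^2 - 252s - 715 factors as (s^2 + 6s + 13)(s + 11)(s - 5), giving poles at s = -3 ± 2j, -11, 5.
Since the pole(s) at s = 5 lie in the right half-plane, the system is unstable.

unstable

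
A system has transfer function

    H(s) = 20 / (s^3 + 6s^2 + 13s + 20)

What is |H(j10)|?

|H(j10)| ≈ 0.01913

Substitute s = j10: numerator = 20, denominator = -580 - j870.
|H(j10)| = |20| / |-580 - j870| = 20 / 1045.6 ≈ 0.01913.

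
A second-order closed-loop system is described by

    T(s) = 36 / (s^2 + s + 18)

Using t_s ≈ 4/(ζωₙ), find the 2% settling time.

t_s ≈ 8 s

Comparing s^2 + s + 18 to s^2 + 2ζωₙs + ωₙ²: ωₙ = √18 ≈ 4.243 rad/s and ζ = 1/(2·√18) ≈ 0.1179.
ζωₙ = 1/2 = 0.5, so t_s ≈ 4/(ζωₙ) = 4/0.5 = 8 s.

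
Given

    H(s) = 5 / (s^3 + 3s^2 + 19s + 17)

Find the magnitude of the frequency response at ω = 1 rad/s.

Substitute s = j1: numerator = 5, denominator = 14 + j18.
|H(j1)| = |5| / |14 + j18| = 5 / 22.804 ≈ 0.2193.

|H(j1)| ≈ 0.2193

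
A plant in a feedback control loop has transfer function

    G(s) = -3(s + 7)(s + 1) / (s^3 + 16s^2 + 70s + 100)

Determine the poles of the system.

s = -3 ± j, -10

The poles are the roots of the denominator s^3 + 16s^2 + 70s + 100 = 0.
Trying s = -10: the polynomial evaluates to 0, so (s + 10) is a factor.
Dividing out leaves s^2 + 6s + 10 = 0.
The quadratic formula then gives s = -3 ± 1j.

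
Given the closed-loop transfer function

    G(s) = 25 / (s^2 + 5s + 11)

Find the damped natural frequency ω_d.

ω_d ≈ 2.179 rad/s

Comparing s^2 + 5s + 11 to s^2 + 2ζωₙs + ωₙ²: ωₙ = √11 ≈ 3.317 rad/s and ζ = 5/(2·√11) ≈ 0.7538.
ζωₙ = 5/2 = 2.5, so ω_d = ωₙ√(1−ζ²) = √(ωₙ² − (ζωₙ)²) = √(11 − 2.5²) = √4.75 ≈ 2.179 rad/s.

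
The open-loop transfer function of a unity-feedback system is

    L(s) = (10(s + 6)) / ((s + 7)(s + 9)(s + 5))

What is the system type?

Type 0

The denominator has no factor of s at the origin — no free integrator — so this is a Type 0 system.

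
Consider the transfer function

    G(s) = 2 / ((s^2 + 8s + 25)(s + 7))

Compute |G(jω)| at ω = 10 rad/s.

|G(j10)| ≈ 0.001494

Substitute s = j10: numerator = 2, denominator = -1325 - j190.
|G(j10)| = |2| / |-1325 - j190| = 2 / 1338.6 ≈ 0.001494.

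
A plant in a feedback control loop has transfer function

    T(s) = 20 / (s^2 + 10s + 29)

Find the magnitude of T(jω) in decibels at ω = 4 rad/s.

|T(j4)|_dB ≈ -6.46 dB

Substitute s = j4: numerator = 20, denominator = 13 + j40.
|T(j4)| = |20| / |13 + j40| = 20 / 42.059 ≈ 0.4755.
In decibels: 20·log₁₀(0.4755) ≈ -6.46 dB.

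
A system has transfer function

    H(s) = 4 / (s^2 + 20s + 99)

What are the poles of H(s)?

s = -11, -9

The poles are the roots of the denominator s^2 + 20s + 99 = 0.
Factoring: (s + 11)(s + 9) = 0, so s = -11 and s = -9.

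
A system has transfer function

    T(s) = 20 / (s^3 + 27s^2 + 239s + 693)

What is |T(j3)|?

|T(j3)| ≈ 0.02428

Substitute s = j3: numerator = 20, denominator = 450 + j690.
|T(j3)| = |20| / |450 + j690| = 20 / 823.77 ≈ 0.02428.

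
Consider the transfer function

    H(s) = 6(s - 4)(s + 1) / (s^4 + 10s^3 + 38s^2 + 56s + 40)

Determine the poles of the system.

s = -1 ± j, -4 ± 2j

The poles are the roots of the denominator s^4 + 10s^3 + 38s^2 + 56s + 40 = 0.
No real roots exist; factor into two real quadratics: (s^2 + 2s + 2)(s^2 + 8s + 20) = 0.
Each quadratic gives a conjugate pair via the quadratic formula.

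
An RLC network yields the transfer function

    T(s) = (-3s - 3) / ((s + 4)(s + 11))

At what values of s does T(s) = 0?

Set the numerator to zero: -3s - 3 = 0, i.e. -3·(s + 1) = 0.
So s = -1.

s = -1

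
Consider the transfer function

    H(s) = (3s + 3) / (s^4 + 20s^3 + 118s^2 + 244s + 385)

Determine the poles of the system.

The poles are the roots of the denominator s^4 + 20s^3 + 118s^2 + 244s + 385 = 0.
Trying s = -11: the polynomial evaluates to 0, so (s + 11) is a factor.
Dividing out leaves s^3 + 9s^2 + 19s + 35 = 0.
This factors further as (s^2 + 2s + 5)(s + 7) = 0.

s = -1 ± 2j, -11, -7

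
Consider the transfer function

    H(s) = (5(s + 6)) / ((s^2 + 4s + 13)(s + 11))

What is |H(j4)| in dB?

Substitute s = j4: numerator = 30 + j20, denominator = -97 + j164.
|H(j4)| = |30 + j20| / |-97 + j164| = 36.056 / 190.54 ≈ 0.1892.
In decibels: 20·log₁₀(0.1892) ≈ -14.5 dB.

|H(j4)|_dB ≈ -14.5 dB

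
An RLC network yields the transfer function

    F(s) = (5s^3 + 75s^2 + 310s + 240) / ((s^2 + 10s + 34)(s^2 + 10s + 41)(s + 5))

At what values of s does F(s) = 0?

Set the numerator to zero: 5s^3 + 75s^2 + 310s + 240 = 0, i.e. 5·(s^3 + 15s^2 + 62s + 48) = 0.
Factoring: (s + 8)(s + 6)(s + 1) = 0.

s = -8, -6, -1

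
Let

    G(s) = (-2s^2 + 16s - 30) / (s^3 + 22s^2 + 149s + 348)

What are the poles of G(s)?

s = -5 ± 2j, -12

The poles are the roots of the denominator s^3 + 22s^2 + 149s + 348 = 0.
Trying s = -12: the polynomial evaluates to 0, so (s + 12) is a factor.
Dividing out leaves s^2 + 10s + 29 = 0.
The quadratic formula then gives s = -5 ± 2j.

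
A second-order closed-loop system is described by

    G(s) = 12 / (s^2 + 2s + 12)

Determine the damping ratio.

Compare the denominator to the standard form s^2 + 2ζωₙs + ωₙ².
ωₙ² = 12, so ωₙ = √12 ≈ 3.464 rad/s.
2ζωₙ = 2, so ζ = 2/(2·√12) ≈ 0.2887.

ζ ≈ 0.2887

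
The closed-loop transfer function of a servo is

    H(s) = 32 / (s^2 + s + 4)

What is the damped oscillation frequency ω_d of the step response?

ω_d ≈ 1.936 rad/s

Comparing s^2 + s + 4 to s^2 + 2ζωₙs + ωₙ²: ωₙ = 2 rad/s and ζ = 1/(2·2) = 0.25.
ζωₙ = 1/2 = 0.5, so ω_d = ωₙ√(1−ζ²) = √(ωₙ² − (ζωₙ)²) = √(4 − 0.5²) = √3.75 ≈ 1.936 rad/s.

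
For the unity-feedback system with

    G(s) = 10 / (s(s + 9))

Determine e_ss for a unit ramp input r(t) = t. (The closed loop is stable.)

e_ss = 0.9000

G(s) has one pole at the origin.
This is a Type 1 system. Kv = lim_{s→0} s·G(s) = 10/9.
e_ss = 1/Kv = 1/(10/9) = 9/10 ≈ 0.9000.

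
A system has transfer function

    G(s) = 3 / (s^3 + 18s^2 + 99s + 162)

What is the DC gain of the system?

Set s = 0: G(0) = (3) / (162) = 1/54.

G(0) = 1/54 ≈ 0.01852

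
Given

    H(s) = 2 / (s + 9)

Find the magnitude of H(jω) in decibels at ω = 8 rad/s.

Substitute s = j8: numerator = 2, denominator = 9 + j8.
|H(j8)| = |2| / |9 + j8| = 2 / 12.042 ≈ 0.1661.
In decibels: 20·log₁₀(0.1661) ≈ -15.6 dB.

|H(j8)|_dB ≈ -15.6 dB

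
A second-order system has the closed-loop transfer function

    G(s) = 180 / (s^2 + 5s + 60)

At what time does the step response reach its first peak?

Comparing s^2 + 5s + 60 to s^2 + 2ζωₙs + ωₙ²: ωₙ = √60 ≈ 7.746 rad/s and ζ = 5/(2·√60) ≈ 0.3227.
ζωₙ = 5/2 = 2.5, so ω_d = ωₙ√(1−ζ²) = √(ωₙ² − (ζωₙ)²) = √(60 − 2.5²) = √53.75 ≈ 7.331 rad/s.
t_p = π/ω_d = π/7.331 ≈ 0.4285 s.

t_p ≈ 0.4285 s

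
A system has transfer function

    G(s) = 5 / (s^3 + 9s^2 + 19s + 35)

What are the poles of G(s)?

s = -1 + 2j, -1 - 2j, -7

The poles are the roots of the denominator s^3 + 9s^2 + 19s + 35 = 0.
Trying s = -7: the polynomial evaluates to 0, so (s + 7) is a factor.
Dividing out leaves s^2 + 2s + 5 = 0.
The quadratic formula then gives s = -1 ± 2j.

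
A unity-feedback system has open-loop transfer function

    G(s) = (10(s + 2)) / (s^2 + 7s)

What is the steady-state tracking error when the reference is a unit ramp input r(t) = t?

e_ss = 0.3500

G(s) has one pole at the origin.
This is a Type 1 system. Kv = lim_{s→0} s·G(s) = 20/7.
e_ss = 1/Kv = 1/(20/7) = 7/20 ≈ 0.3500.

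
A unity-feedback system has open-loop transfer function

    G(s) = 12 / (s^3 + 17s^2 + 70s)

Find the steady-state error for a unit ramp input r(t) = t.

G(s) has one pole at the origin.
This is a Type 1 system. Kv = lim_{s→0} s·G(s) = 12/70 = 6/35.
e_ss = 1/Kv = 1/(6/35) = 35/6 ≈ 5.833.

e_ss = 5.833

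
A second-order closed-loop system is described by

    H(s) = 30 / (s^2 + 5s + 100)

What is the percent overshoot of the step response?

Comparing s^2 + 5s + 100 to s^2 + 2ζωₙs + ωₙ²: ωₙ = 10 rad/s and ζ = 5/(2·10) = 0.25.
%OS = 100·exp(−πζ/√(1−ζ²)) = 100·exp(−π·0.25/√(1−0.25²)) ≈ 44.4%.

%OS ≈ 44.4%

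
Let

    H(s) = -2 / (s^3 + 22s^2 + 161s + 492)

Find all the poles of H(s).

The poles are the roots of the denominator s^3 + 22s^2 + 161s + 492 = 0.
Trying s = -12: the polynomial evaluates to 0, so (s + 12) is a factor.
Dividing out leaves s^2 + 10s + 41 = 0.
The quadratic formula then gives s = -5 ± 4j.

s = -5 ± 4j, -12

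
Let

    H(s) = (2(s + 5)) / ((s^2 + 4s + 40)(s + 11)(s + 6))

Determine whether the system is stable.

The poles can be read from the denominator factors: s = -2 + 6j, -2 - 6j, -11, -6.
Since all poles lie strictly in the left half-plane, the system is stable.

stable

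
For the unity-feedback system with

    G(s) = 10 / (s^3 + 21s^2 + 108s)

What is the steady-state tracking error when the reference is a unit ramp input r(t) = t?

e_ss = 10.80

G(s) has one pole at the origin.
This is a Type 1 system. Kv = lim_{s→0} s·G(s) = 10/108 = 5/54.
e_ss = 1/Kv = 1/(5/54) = 54/5 ≈ 10.80.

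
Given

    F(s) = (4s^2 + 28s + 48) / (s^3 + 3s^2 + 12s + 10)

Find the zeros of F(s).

Set the numerator to zero: 4s^2 + 28s + 48 = 0, i.e. 4·(s^2 + 7s + 12) = 0.
Factoring: (s + 3)(s + 4) = 0.

s = -3, -4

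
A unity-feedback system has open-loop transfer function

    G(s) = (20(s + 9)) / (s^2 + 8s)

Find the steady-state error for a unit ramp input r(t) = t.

e_ss = 0.04444

G(s) has one pole at the origin.
This is a Type 1 system. Kv = lim_{s→0} s·G(s) = 180/8 = 45/2.
e_ss = 1/Kv = 1/(45/2) = 2/45 ≈ 0.04444.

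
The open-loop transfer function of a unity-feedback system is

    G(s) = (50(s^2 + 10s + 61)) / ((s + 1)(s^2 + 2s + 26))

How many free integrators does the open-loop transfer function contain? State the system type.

The denominator has no factor of s at the origin — no free integrator — so this is a Type 0 system.

Type 0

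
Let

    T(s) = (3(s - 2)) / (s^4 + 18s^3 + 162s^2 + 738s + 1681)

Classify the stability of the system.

The denominator s^4 + 18s^3 + 162s^2 + 738s + 1681 factors as (s^2 + 8s + 41)(s^2 + 10s + 41), giving poles at s = -4 ± 5j, -5 ± 4j.
Since all poles lie strictly in the left half-plane, the system is stable.

stable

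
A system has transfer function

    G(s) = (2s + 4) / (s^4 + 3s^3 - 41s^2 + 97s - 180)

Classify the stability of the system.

unstable

The denominator s^4 + 3s^3 - 41s^2 + 97s - 180 factors as (s - 4)(s + 9)(s^2 - 2s + 5), giving poles at s = 4, -9, 1 ± 2j.
Since the pole(s) at s = 4, 1 + 2j, 1 - 2j lie in the right half-plane, the system is unstable.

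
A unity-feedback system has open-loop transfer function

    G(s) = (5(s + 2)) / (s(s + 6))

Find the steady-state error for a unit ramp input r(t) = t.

G(s) has one pole at the origin.
This is a Type 1 system. Kv = lim_{s→0} s·G(s) = 10/6 = 5/3.
e_ss = 1/Kv = 1/(5/3) = 3/5 ≈ 0.6000.

e_ss = 0.6000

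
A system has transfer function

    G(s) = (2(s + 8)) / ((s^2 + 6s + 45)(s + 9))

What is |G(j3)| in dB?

|G(j3)|_dB ≈ -27.0 dB

Substitute s = j3: numerator = 16 + j6, denominator = 270 + j270.
|G(j3)| = |16 + j6| / |270 + j270| = 17.088 / 381.84 ≈ 0.04475.
In decibels: 20·log₁₀(0.04475) ≈ -27.0 dB.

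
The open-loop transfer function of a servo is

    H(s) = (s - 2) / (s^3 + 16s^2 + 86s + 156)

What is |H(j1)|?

|H(j1)| ≈ 0.01365

Substitute s = j1: numerator = -2 + j1, denominator = 140 + j85.
|H(j1)| = |-2 + j1| / |140 + j85| = 2.2361 / 163.78 ≈ 0.01365.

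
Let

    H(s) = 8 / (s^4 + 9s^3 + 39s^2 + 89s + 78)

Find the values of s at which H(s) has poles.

The poles are the roots of the denominator s^4 + 9s^3 + 39s^2 + 89s + 78 = 0.
Trying s = -2: the polynomial evaluates to 0, so (s + 2) is a factor.
Dividing out leaves s^3 + 7s^2 + 25s + 39 = 0.
This factors further as (s^2 + 4s + 13)(s + 3) = 0.

s = -2 + 3j, -2 - 3j, -2, -3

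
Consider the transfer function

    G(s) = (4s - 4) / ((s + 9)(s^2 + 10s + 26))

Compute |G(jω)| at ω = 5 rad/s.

Substitute s = j5: numerator = -4 + j20, denominator = -241 + j455.
|G(j5)| = |-4 + j20| / |-241 + j455| = 20.396 / 514.88 ≈ 0.03961.

|G(j5)| ≈ 0.03961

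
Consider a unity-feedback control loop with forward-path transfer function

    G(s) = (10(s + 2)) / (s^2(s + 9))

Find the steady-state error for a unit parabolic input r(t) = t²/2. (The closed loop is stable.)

G(s) has 2 poles at the origin.
This is a Type 2 system. Ka = lim_{s→0} s^2·G(s) = 20/9.
e_ss = 1/Ka = 1/(20/9) = 9/20 ≈ 0.4500.

e_ss = 0.4500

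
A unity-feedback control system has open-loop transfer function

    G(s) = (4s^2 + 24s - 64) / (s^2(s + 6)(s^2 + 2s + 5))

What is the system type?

Type 2

The denominator has 2 factors of s at the origin (free integrators), so this is a Type 2 system.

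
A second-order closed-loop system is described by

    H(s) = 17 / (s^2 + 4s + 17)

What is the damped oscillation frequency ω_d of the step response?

Comparing s^2 + 4s + 17 to s^2 + 2ζωₙs + ωₙ²: ωₙ = √17 ≈ 4.123 rad/s and ζ = 4/(2·√17) ≈ 0.4851.
ζωₙ = 4/2 = 2, so ω_d = ωₙ√(1−ζ²) = √(ωₙ² − (ζωₙ)²) = √(17 − 2²) = √13 ≈ 3.606 rad/s.

ω_d ≈ 3.606 rad/s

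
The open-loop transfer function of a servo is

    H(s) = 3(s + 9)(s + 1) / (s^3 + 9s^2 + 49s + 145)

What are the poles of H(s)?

s = -2 ± 5j, -5

The poles are the roots of the denominator s^3 + 9s^2 + 49s + 145 = 0.
Trying s = -5: the polynomial evaluates to 0, so (s + 5) is a factor.
Dividing out leaves s^2 + 4s + 29 = 0.
The quadratic formula then gives s = -2 ± 5j.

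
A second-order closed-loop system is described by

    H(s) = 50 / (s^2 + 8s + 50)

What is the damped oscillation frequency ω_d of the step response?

ω_d ≈ 5.831 rad/s

Comparing s^2 + 8s + 50 to s^2 + 2ζωₙs + ωₙ²: ωₙ = √50 ≈ 7.071 rad/s and ζ = 8/(2·√50) ≈ 0.5657.
ζωₙ = 8/2 = 4, so ω_d = ωₙ√(1−ζ²) = √(ωₙ² − (ζωₙ)²) = √(50 − 4²) = √34 ≈ 5.831 rad/s.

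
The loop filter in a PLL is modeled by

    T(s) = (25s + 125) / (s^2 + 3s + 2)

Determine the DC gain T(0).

Set s = 0: T(0) = (125) / (2) = 125/2.

T(0) = 125/2 ≈ 62.50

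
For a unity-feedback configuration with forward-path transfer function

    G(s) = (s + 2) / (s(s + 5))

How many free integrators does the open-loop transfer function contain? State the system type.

The denominator has 1 factor of s at the origin (free integrator), so this is a Type 1 system.

Type 1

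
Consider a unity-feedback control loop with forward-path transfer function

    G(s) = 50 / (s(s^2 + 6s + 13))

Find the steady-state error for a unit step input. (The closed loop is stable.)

e_ss = 0

G(s) has one pole at the origin.
This is a Type 1 system; for a step input the steady-state error is zero.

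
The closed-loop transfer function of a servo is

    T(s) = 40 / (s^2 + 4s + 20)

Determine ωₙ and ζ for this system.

ωₙ ≈ 4.472 rad/s, ζ ≈ 0.4472

Compare the denominator to the standard form s^2 + 2ζωₙs + ωₙ².
ωₙ² = 20, so ωₙ = √20 ≈ 4.472 rad/s.
2ζωₙ = 4, so ζ = 4/(2·√20) ≈ 0.4472.
With ζ = 0.4472 the response is underdamped.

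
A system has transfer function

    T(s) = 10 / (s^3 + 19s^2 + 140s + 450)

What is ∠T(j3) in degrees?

At s = j3: numerator = 10, denominator = 279 + j393.
∠T = ∠num − ∠den = 0° − (54.628°) = -54.63°.

∠T(j3) ≈ -54.63°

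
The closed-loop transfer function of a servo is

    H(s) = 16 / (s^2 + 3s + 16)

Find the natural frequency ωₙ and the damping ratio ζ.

Compare the denominator to the standard form s^2 + 2ζωₙs + ωₙ².
ωₙ² = 16, so ωₙ = 4 rad/s.
2ζωₙ = 3, so ζ = 3/(2·4) = 0.375.
With ζ = 0.375 the response is underdamped.

ωₙ = 4 rad/s, ζ = 0.375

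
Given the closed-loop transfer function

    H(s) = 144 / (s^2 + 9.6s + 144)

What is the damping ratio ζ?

Compare the denominator to the standard form s^2 + 2ζωₙs + ωₙ².
ωₙ² = 144, so ωₙ = 12 rad/s.
2ζωₙ = 9.6, so ζ = 9.6/(2·12) = 0.4.

ζ = 0.4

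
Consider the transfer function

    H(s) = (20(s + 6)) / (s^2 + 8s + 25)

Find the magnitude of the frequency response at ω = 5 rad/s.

|H(j5)| ≈ 3.905

Substitute s = j5: numerator = 120 + j100, denominator = j40.
|H(j5)| = |120 + j100| / |j40| = 156.20 / 40 ≈ 3.905.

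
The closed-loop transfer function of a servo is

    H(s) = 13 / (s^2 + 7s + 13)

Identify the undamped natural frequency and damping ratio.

Compare the denominator to the standard form s^2 + 2ζωₙs + ωₙ².
ωₙ² = 13, so ωₙ = √13 ≈ 3.606 rad/s.
2ζωₙ = 7, so ζ = 7/(2·√13) ≈ 0.9707.

ωₙ ≈ 3.606 rad/s, ζ ≈ 0.9707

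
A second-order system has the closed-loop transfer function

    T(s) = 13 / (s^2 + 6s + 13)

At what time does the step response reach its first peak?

t_p ≈ 1.571 s

Comparing s^2 + 6s + 13 to s^2 + 2ζωₙs + ωₙ²: ωₙ = √13 ≈ 3.606 rad/s and ζ = 6/(2·√13) ≈ 0.8321.
ζωₙ = 6/2 = 3, so ω_d = ωₙ√(1−ζ²) = √(ωₙ² − (ζωₙ)²) = √(13 − 3²) = √4 = 2 rad/s.
t_p = π/ω_d = π/2 ≈ 1.571 s.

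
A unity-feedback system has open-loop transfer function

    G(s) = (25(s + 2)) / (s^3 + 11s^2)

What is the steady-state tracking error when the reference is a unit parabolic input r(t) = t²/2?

G(s) has 2 poles at the origin.
This is a Type 2 system. Ka = lim_{s→0} s^2·G(s) = 50/11.
e_ss = 1/Ka = 1/(50/11) = 11/50 ≈ 0.2200.

e_ss = 0.2200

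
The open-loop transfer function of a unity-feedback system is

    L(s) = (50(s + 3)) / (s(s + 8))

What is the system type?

The denominator has 1 factor of s at the origin (free integrator), so this is a Type 1 system.

Type 1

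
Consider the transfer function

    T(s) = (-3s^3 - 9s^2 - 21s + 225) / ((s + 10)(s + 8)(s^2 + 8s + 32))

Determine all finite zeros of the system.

s = -3 + 4j, -3 - 4j, 3

Set the numerator to zero: -3s^3 - 9s^2 - 21s + 225 = 0, i.e. -3·(s^3 + 3s^2 + 7s - 75) = 0.
Factoring: (s^2 + 6s + 25)(s - 3) = 0.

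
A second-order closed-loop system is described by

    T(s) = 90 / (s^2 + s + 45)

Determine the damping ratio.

ζ ≈ 0.07454

Compare the denominator to the standard form s^2 + 2ζωₙs + ωₙ².
ωₙ² = 45, so ωₙ = √45 ≈ 6.708 rad/s.
2ζωₙ = 1, so ζ = 1/(2·√45) ≈ 0.07454.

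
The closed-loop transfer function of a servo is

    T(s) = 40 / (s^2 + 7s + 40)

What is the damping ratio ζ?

Compare the denominator to the standard form s^2 + 2ζωₙs + ωₙ².
ωₙ² = 40, so ωₙ = √40 ≈ 6.325 rad/s.
2ζωₙ = 7, so ζ = 7/(2·√40) ≈ 0.5534.

ζ ≈ 0.5534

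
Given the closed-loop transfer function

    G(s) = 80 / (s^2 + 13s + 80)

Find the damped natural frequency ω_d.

Comparing s^2 + 13s + 80 to s^2 + 2ζωₙs + ωₙ²: ωₙ = √80 ≈ 8.944 rad/s and ζ = 13/(2·√80) ≈ 0.7267.
ζωₙ = 13/2 = 6.5, so ω_d = ωₙ√(1−ζ²) = √(ωₙ² − (ζωₙ)²) = √(80 − 6.5²) = √37.75 ≈ 6.144 rad/s.

ω_d ≈ 6.144 rad/s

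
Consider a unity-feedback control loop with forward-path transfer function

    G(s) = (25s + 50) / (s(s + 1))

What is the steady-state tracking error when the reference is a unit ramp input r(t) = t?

e_ss = 0.02000

G(s) has one pole at the origin.
This is a Type 1 system. Kv = lim_{s→0} s·G(s) = 50/1.
e_ss = 1/Kv = 1/(50) = 1/50 ≈ 0.02000.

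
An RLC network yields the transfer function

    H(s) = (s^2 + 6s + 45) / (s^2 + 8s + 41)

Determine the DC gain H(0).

Set s = 0: H(0) = (45) / (41) = 45/41.

H(0) = 45/41 ≈ 1.098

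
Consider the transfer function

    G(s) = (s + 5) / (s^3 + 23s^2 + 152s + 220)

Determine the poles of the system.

The poles are the roots of the denominator s^3 + 23s^2 + 152s + 220 = 0.
Trying s = -2: the polynomial evaluates to 0, so (s + 2) is a factor.
Dividing out leaves s^2 + 21s + 110 = 0.
Factoring the quadratic: (s + 11)(s + 10) = 0.

s = -2, -11, -10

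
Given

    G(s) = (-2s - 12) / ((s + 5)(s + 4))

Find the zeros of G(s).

Set the numerator to zero: -2s - 12 = 0, i.e. -2·(s + 6) = 0.
So s = -6.

s = -6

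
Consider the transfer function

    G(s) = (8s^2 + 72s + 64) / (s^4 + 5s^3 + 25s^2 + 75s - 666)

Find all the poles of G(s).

The poles are the roots of the denominator s^4 + 5s^3 + 25s^2 + 75s - 666 = 0.
Trying s = -6: the polynomial evaluates to 0, so (s + 6) is a factor.
Dividing out leaves s^3 - s^2 + 31s - 111 = 0.
This factors further as (s^2 + 2s + 37)(s - 3) = 0.

s = -6, -1 ± 6j, 3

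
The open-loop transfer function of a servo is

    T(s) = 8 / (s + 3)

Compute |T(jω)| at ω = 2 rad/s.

Substitute s = j2: numerator = 8, denominator = 3 + j2.
|T(j2)| = |8| / |3 + j2| = 8 / 3.6056 ≈ 2.219.

|T(j2)| ≈ 2.219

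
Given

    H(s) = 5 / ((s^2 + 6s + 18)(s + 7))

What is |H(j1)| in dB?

|H(j1)|_dB ≈ -28.1 dB

Substitute s = j1: numerator = 5, denominator = 113 + j59.
|H(j1)| = |5| / |113 + j59| = 5 / 127.48 ≈ 0.03922.
In decibels: 20·log₁₀(0.03922) ≈ -28.1 dB.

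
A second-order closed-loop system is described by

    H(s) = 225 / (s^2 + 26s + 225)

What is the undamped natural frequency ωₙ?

ωₙ = 15 rad/s

Compare the denominator to the standard form s^2 + 2ζωₙs + ωₙ².
ωₙ² = 225, so ωₙ = 15 rad/s.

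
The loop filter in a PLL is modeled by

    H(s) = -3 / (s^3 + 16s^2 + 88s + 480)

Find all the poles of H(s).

s = -12, -2 ± 6j

The poles are the roots of the denominator s^3 + 16s^2 + 88s + 480 = 0.
Trying s = -12: the polynomial evaluates to 0, so (s + 12) is a factor.
Dividing out leaves s^2 + 4s + 40 = 0.
The quadratic formula then gives s = -2 ± 6j.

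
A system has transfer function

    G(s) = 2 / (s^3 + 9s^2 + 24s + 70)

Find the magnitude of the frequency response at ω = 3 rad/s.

Substitute s = j3: numerator = 2, denominator = -11 + j45.
|G(j3)| = |2| / |-11 + j45| = 2 / 46.325 ≈ 0.04317.

|G(j3)| ≈ 0.04317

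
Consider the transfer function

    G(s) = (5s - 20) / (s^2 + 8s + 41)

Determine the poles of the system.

The poles are the roots of the denominator s^2 + 8s + 41 = 0.
Using the quadratic formula: s = (-8 ± √(-100))/2 = -4 ± 5j.

s = -4 + 5j, -4 - 5j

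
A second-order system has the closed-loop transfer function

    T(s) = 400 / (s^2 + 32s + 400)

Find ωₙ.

Compare the denominator to the standard form s^2 + 2ζωₙs + ωₙ².
ωₙ² = 400, so ωₙ = 20 rad/s.

ωₙ = 20 rad/s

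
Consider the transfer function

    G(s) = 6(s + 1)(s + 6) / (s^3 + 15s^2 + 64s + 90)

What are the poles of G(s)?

s = -3 + j, -3 - j, -9

The poles are the roots of the denominator s^3 + 15s^2 + 64s + 90 = 0.
Trying s = -9: the polynomial evaluates to 0, so (s + 9) is a factor.
Dividing out leaves s^2 + 6s + 10 = 0.
The quadratic formula then gives s = -3 ± 1j.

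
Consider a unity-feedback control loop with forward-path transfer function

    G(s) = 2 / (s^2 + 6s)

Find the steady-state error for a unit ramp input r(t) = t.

e_ss = 3

G(s) has one pole at the origin.
This is a Type 1 system. Kv = lim_{s→0} s·G(s) = 2/6 = 1/3.
e_ss = 1/Kv = 1/(1/3) = 3.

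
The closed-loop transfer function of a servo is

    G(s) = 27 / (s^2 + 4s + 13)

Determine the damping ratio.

ζ ≈ 0.5547

Compare the denominator to the standard form s^2 + 2ζωₙs + ωₙ².
ωₙ² = 13, so ωₙ = √13 ≈ 3.606 rad/s.
2ζωₙ = 4, so ζ = 4/(2·√13) ≈ 0.5547.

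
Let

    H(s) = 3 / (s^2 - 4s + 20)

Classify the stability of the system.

The denominator s^2 - 4s + 20 factors as (s^2 - 4s + 20), giving poles at s = 2 ± 4j.
Since the pole(s) at s = 2 ± 4j lie in the right half-plane, the system is unstable.

unstable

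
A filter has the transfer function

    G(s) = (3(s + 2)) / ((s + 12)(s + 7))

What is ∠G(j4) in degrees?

∠G(j4) ≈ 15.26°

At s = j4: numerator = 6 + j12, denominator = 68 + j76.
∠G = ∠num − ∠den = 63.435° − (48.180°) = 15.26°.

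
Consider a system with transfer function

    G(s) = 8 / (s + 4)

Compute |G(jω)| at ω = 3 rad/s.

Substitute s = j3: numerator = 8, denominator = 4 + j3.
|G(j3)| = |8| / |4 + j3| = 8 / 5 = 1.600.

|G(j3)| = 1.600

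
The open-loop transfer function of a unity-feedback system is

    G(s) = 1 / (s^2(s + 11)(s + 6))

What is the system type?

Type 2

The denominator has 2 factors of s at the origin (free integrators), so this is a Type 2 system.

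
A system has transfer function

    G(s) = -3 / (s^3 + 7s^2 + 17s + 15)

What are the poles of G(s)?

The poles are the roots of the denominator s^3 + 7s^2 + 17s + 15 = 0.
Trying s = -3: the polynomial evaluates to 0, so (s + 3) is a factor.
Dividing out leaves s^2 + 4s + 5 = 0.
The quadratic formula then gives s = -2 ± 1j.

s = -2 ± j, -3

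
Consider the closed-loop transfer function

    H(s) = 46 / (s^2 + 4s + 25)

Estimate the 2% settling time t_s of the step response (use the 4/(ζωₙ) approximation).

t_s ≈ 2 s

Comparing s^2 + 4s + 25 to s^2 + 2ζωₙs + ωₙ²: ωₙ = 5 rad/s and ζ = 4/(2·5) = 0.4.
ζωₙ = 4/2 = 2, so t_s ≈ 4/(ζωₙ) = 4/2 = 2 s.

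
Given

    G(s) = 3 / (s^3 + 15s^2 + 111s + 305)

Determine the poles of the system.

The poles are the roots of the denominator s^3 + 15s^2 + 111s + 305 = 0.
Trying s = -5: the polynomial evaluates to 0, so (s + 5) is a factor.
Dividing out leaves s^2 + 10s + 61 = 0.
The quadratic formula then gives s = -5 ± 6j.

s = -5 ± 6j, -5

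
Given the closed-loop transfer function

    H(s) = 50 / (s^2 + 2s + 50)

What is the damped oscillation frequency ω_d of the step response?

Comparing s^2 + 2s + 50 to s^2 + 2ζωₙs + ωₙ²: ωₙ = √50 ≈ 7.071 rad/s and ζ = 2/(2·√50) ≈ 0.1414.
ζωₙ = 2/2 = 1, so ω_d = ωₙ√(1−ζ²) = √(ωₙ² − (ζωₙ)²) = √(50 − 1²) = √49 = 7 rad/s.

ω_d = 7 rad/s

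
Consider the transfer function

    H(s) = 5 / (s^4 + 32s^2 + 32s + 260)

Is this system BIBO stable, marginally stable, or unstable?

The denominator s^4 + 32s^2 + 32s + 260 factors as (s^2 + 2s + 10)(s^2 - 2s + 26), giving poles at s = -1 + 3j, -1 - 3j, 1 + 5j, 1 - 5j.
Since the pole(s) at s = 1 + 5j, 1 - 5j lie in the right half-plane, the system is unstable.

unstable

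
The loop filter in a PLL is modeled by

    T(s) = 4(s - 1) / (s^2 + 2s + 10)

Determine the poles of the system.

s = -1 + 3j, -1 - 3j

The poles are the roots of the denominator s^2 + 2s + 10 = 0.
Using the quadratic formula: s = (-2 ± √(-36))/2 = -1 ± 3j.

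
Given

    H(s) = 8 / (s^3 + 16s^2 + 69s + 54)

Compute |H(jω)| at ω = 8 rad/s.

|H(j8)| ≈ 0.008240

Substitute s = j8: numerator = 8, denominator = -970 + j40.
|H(j8)| = |8| / |-970 + j40| = 8 / 970.82 ≈ 0.008240.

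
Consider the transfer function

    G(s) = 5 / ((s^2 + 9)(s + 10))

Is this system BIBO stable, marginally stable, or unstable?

The poles can be read from the denominator factors: s = 3j, -3j, -10.
Since the simple pole(s) at s = 3j, -3j lie on the jω-axis with none in the right half-plane, the system is marginally stable.

marginally stable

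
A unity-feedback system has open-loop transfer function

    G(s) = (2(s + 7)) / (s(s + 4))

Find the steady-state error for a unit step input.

e_ss = 0

G(s) has one pole at the origin.
This is a Type 1 system; for a step input the steady-state error is zero.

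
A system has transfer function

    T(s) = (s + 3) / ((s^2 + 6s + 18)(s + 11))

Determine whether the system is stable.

stable

The poles can be read from the denominator factors: s = -3 + 3j, -3 - 3j, -11.
Since all poles lie strictly in the left half-plane, the system is stable.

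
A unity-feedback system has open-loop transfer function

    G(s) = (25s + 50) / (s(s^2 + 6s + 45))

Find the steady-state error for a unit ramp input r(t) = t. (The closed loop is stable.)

G(s) has one pole at the origin.
This is a Type 1 system. Kv = lim_{s→0} s·G(s) = 50/45 = 10/9.
e_ss = 1/Kv = 1/(10/9) = 9/10 ≈ 0.9000.

e_ss = 0.9000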